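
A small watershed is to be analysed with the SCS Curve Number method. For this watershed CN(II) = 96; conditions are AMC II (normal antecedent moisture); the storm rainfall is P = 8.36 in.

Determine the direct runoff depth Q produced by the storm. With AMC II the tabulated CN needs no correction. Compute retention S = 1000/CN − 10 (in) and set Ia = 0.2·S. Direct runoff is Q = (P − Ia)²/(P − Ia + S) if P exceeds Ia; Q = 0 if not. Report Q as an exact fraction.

AMC II — tabulated CN = 96 applies directly.
Retention S: 1000/CN − 10 with CN=96.000 → S = 5/12 ≈ 0.417 in
Ia = 0.2·(5/12) = 1/12 in ≈ 0.083 in
Excess rainfall: 8.360 − 0.083 = 8.277 in; P > Ia so Q > 0
Q: (2483/300)² ÷ (652/75) = 6165289/782400 in (≈ 7.880 in)

Q = 6165289/782400 in ≈ 7.880 in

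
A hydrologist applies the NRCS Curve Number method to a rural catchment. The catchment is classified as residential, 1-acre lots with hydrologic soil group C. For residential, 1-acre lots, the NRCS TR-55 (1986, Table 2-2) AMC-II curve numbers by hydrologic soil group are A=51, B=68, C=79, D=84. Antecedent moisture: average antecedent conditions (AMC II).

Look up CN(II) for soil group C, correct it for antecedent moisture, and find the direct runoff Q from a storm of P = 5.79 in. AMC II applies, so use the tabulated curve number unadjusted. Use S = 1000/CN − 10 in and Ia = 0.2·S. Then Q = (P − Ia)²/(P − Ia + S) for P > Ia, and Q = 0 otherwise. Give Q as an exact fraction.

NRCS table: residential, 1-acre lots, soil group C → CN(II) = 79
AMC II — tabulated CN = 79 applies directly.
Max retention: S = 1000/79 − 10 = 210/79 in (≈ 2.658 in)
Ia = 0.2·(210/79) = 42/79 in ≈ 0.532 in
P − Ia = 5.790 − 0.532 = 41541/7900 ≈ 5.258 in (> 0, runoff occurs)
Q = (41541/7900)²/((41541/7900) + 210/79) = (1725654681/62410000)/(62541/7900) = 191739409/54897100 in ≈ 3.493 in

Q = 191739409/54897100 in ≈ 3.493 in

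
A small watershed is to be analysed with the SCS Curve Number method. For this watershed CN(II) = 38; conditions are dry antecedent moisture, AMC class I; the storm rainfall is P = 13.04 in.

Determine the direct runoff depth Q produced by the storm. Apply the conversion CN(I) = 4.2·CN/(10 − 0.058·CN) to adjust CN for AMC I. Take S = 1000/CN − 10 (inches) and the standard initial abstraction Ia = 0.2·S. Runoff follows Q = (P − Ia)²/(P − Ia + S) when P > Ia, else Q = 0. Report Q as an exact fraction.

Q = 1382012738/2194869075 in ≈ 0.630 in

Dry (AMC I): CN(I) = 4.2·38/(10 − 0.058·38) = (798/5)/(1949/250) = 39900/1949 ≈ 20.472
Max retention: S = 1000/(39900/1949) − 10 = 15500/399 in (≈ 38.847 in)
Ia = 0.2S: 0.2·38.847 = 7.769 in (exactly 3100/399)
Since P=13.040 > Ia=7.769: effective rainfall P−Ia = 52574/9975 in
Q = (52574/9975)²/((52574/9975) + 15500/399) = (2764025476/99500625)/(440074/9975) = 1382012738/2194869075 in ≈ 0.630 in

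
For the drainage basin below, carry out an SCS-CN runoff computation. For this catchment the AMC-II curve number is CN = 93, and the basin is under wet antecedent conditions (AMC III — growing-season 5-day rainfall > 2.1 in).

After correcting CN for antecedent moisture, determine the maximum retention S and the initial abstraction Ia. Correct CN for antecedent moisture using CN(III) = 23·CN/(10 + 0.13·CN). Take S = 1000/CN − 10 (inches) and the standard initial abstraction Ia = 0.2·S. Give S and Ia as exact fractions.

S = 700/2139 in ≈ 0.327 in; Ia = 140/2139 in ≈ 0.065 in

Wet (AMC III): CN(III) = 23·93/(10 + 0.13·93) = 2139/(2209/100) = 213900/2209 ≈ 96.831
Max retention: S = 1000/(213900/2209) − 10 = 700/2139 in (≈ 0.327 in)
Ia = 0.2·(700/2139) = 140/2139 in ≈ 0.065 in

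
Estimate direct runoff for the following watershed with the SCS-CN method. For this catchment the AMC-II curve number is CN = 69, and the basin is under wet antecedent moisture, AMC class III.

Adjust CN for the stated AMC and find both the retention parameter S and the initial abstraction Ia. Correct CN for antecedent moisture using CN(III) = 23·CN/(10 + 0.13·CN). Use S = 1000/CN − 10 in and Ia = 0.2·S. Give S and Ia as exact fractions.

Wet (AMC III): CN(III) = 23·69/(10 + 0.13·69) = 1587/(1897/100) = 158700/1897 ≈ 83.658
S = 1000/(158700/1897) − 10 = 3100/1587 in ≈ 1.953 in
Initial abstraction Ia = S/5 = (3100/1587)/5 = 620/1587 ≈ 0.391 in

S = 3100/1587 in ≈ 1.953 in; Ia = 620/1587 in ≈ 0.391 in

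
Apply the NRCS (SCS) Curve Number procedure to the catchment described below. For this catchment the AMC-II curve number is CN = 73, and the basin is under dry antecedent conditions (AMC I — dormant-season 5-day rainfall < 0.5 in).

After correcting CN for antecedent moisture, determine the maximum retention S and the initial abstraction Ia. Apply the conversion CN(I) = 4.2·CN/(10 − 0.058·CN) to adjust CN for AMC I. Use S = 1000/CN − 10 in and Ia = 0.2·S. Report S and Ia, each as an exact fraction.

Adjust CN=73 to AMC I: 4.2·73/(10 − 0.058·73) → (1533/5) ÷ (2883/500) = 51100/961 ≈ 53.174
Retention S: 1000/CN − 10 with CN=53.174 → S = 4500/511 ≈ 8.806 in
Ia = 0.2·(4500/511) = 900/511 in ≈ 1.761 in

S = 4500/511 in ≈ 8.806 in; Ia = 900/511 in ≈ 1.761 in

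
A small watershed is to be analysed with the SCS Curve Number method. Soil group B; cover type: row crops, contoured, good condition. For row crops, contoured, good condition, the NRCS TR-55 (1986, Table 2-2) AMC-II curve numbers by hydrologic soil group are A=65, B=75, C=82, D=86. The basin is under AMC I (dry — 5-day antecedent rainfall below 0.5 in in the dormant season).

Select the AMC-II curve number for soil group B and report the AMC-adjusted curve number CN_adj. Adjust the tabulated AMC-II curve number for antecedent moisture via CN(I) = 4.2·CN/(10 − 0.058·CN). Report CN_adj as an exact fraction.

CN_adj = 6300/113 ≈ 55.752

NRCS table: row crops, contoured, good condition, soil group B → CN(II) = 75
Adjust CN=75 to AMC I: 4.2·75/(10 − 0.058·75) → 315 ÷ (113/20) = 6300/113 ≈ 55.752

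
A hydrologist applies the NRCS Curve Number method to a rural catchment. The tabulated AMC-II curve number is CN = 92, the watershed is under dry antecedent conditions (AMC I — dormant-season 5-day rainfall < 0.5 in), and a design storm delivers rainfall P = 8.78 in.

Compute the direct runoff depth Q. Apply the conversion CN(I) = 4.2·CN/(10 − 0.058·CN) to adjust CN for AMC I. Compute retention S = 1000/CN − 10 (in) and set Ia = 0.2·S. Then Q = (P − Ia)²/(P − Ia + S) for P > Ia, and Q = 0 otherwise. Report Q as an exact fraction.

Q = 40818949369/6086693550 in ≈ 6.706 in

Dry (AMC I): CN(I) = 4.2·92/(10 − 0.058·92) = (1932/5)/(583/125) = 48300/583 ≈ 82.847
S = 1000/(48300/583) − 10 = 1000/483 in ≈ 2.070 in
Ia = 0.2·(1000/483) = 200/483 in ≈ 0.414 in
P − Ia = 8.780 − 0.414 = 202037/24150 ≈ 8.366 in (> 0, runoff occurs)
Q: (202037/24150)² ÷ (252037/24150) = 40818949369/6086693550 in (≈ 6.706 in)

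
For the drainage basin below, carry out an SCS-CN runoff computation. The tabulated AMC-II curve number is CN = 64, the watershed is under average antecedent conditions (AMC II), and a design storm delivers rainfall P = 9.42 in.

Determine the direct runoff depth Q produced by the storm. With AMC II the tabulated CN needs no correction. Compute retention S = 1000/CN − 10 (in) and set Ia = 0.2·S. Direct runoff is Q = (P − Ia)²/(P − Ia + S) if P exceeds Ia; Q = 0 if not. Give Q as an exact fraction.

Q = 917427/185600 in ≈ 4.943 in

AMC II — tabulated CN = 64 applies directly.
Retention S: 1000/CN − 10 with CN=64.000 → S = 45/8 ≈ 5.625 in
Ia = 0.2·(45/8) = 9/8 in ≈ 1.125 in
Excess rainfall: 9.420 − 1.125 = 8.295 in; P > Ia so Q > 0
Runoff Q = (P−Ia)²/(P−Ia+S) = (8.295)²/(8.295+5.625) = 917427/185600 ≈ 4.943 in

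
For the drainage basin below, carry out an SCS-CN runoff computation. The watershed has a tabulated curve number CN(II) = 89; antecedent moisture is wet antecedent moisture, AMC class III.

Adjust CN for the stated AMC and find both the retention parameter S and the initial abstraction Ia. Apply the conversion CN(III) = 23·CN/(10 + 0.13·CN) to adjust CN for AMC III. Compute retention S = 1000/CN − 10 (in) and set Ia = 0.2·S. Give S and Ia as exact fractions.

CN(III) from CN(II)=89: (23·89)/(10 + 0.13·89) = 204700/2157 ≈ 94.900
Retention S: 1000/CN − 10 with CN=94.900 → S = 1100/2047 ≈ 0.537 in
Initial abstraction Ia = S/5 = (1100/2047)/5 = 220/2047 ≈ 0.107 in

S = 1100/2047 in ≈ 0.537 in; Ia = 220/2047 in ≈ 0.107 in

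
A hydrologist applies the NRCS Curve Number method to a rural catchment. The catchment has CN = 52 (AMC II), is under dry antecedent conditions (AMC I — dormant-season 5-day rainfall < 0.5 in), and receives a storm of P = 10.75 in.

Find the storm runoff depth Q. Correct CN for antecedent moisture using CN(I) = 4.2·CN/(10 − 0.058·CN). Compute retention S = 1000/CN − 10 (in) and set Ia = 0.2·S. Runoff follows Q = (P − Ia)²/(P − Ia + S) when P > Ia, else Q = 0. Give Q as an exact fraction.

Q = 5349969/3753932 in ≈ 1.425 in

CN(I) from CN(II)=52: (4.2·52)/(10 − 0.058·52) = 9100/291 ≈ 31.271
Retention S: 1000/CN − 10 with CN=31.271 → S = 2000/91 ≈ 21.978 in
Ia = 0.2·(2000/91) = 400/91 in ≈ 4.396 in
Since P=10.750 > Ia=4.396: effective rainfall P−Ia = 2313/364 in
Q: (2313/364)² ÷ (10313/364) = 5349969/3753932 in (≈ 1.425 in)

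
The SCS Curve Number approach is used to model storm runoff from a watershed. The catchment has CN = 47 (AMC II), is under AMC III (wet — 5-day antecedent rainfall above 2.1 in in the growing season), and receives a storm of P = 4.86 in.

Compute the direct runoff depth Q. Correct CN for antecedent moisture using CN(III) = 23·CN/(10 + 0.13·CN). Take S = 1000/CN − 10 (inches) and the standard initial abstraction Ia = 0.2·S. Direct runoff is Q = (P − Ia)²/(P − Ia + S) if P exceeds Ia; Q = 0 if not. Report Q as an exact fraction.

Q = 43966960489/25656616150 in ≈ 1.714 in

Wet (AMC III): CN(III) = 23·47/(10 + 0.13·47) = 1081/(1611/100) = 108100/1611 ≈ 67.101
S = 1000/(108100/1611) − 10 = 5300/1081 in ≈ 4.903 in
Ia = 0.2S: 0.2·4.903 = 0.981 in (exactly 1060/1081)
P − Ia = 4.860 − 0.981 = 209683/54050 ≈ 3.879 in (> 0, runoff occurs)
Q: (209683/54050)² ÷ (474683/54050) = 43966960489/25656616150 in (≈ 1.714 in)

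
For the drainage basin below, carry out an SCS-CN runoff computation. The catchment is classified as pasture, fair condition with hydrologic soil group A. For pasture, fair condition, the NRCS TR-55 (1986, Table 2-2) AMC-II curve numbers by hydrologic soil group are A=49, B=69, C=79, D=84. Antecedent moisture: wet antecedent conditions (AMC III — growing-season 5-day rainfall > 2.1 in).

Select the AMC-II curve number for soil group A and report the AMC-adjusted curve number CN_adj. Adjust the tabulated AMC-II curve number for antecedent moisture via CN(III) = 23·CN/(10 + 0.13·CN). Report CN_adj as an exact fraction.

CN_adj = 112700/1637 ≈ 68.845

NRCS table: pasture, fair condition, soil group A → CN(II) = 49
Wet (AMC III): CN(III) = 23·49/(10 + 0.13·49) = 1127/(1637/100) = 112700/1637 ≈ 68.845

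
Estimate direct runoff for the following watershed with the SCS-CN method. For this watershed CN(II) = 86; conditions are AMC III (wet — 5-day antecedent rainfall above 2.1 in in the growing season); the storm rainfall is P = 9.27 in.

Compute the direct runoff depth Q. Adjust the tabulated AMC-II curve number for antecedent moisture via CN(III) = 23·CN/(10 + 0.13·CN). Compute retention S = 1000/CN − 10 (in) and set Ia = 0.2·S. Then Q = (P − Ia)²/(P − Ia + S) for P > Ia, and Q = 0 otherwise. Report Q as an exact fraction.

Q = 815053256809/96210216700 in ≈ 8.472 in

Adjust CN=86 to AMC III: 23·86/(10 + 0.13·86) → 1978 ÷ (1059/50) = 98900/1059 ≈ 93.390
Retention S: 1000/CN − 10 with CN=93.390 → S = 700/989 ≈ 0.708 in
Ia = 0.2·(700/989) = 140/989 in ≈ 0.142 in
Excess rainfall: 9.270 − 0.142 = 9.128 in; P > Ia so Q > 0
Q: (902803/98900)² ÷ (972803/98900) = 815053256809/96210216700 in (≈ 8.472 in)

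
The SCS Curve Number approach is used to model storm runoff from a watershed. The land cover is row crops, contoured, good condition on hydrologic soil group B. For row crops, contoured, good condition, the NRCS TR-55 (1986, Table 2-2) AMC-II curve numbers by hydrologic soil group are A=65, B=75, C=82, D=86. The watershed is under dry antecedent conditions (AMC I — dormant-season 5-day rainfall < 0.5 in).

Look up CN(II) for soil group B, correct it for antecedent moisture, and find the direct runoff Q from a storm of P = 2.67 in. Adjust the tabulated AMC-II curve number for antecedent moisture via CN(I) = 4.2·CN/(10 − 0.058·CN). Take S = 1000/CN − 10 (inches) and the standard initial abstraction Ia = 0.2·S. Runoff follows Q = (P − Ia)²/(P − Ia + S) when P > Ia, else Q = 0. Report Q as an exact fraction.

Q = 46526041/357972300 in ≈ 0.130 in

NRCS table: row crops, contoured, good condition, soil group B → CN(II) = 75
CN(I) from CN(II)=75: (4.2·75)/(10 − 0.058·75) = 6300/113 ≈ 55.752
S = 1000/(6300/113) − 10 = 500/63 in ≈ 7.937 in
Ia = 0.2S: 0.2·7.937 = 1.587 in (exactly 100/63)
P − Ia = 2.670 − 1.587 = 6821/6300 ≈ 1.083 in (> 0, runoff occurs)
Q: (6821/6300)² ÷ (56821/6300) = 46526041/357972300 in (≈ 0.130 in)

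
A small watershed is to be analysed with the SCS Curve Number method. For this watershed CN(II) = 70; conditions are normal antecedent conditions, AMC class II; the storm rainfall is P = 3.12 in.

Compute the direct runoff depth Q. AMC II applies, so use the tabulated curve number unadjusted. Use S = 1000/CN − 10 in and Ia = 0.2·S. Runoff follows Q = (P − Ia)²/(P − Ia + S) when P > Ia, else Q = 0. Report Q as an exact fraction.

Q = 26136/33425 in ≈ 0.782 in

AMC II — tabulated CN = 70 applies directly.
S = 1000/70 − 10 = 30/7 in ≈ 4.286 in
Ia = 0.2S: 0.2·4.286 = 0.857 in (exactly 6/7)
P − Ia = 3.120 − 0.857 = 396/175 ≈ 2.263 in (> 0, runoff occurs)
Q: (396/175)² ÷ (1146/175) = 26136/33425 in (≈ 0.782 in)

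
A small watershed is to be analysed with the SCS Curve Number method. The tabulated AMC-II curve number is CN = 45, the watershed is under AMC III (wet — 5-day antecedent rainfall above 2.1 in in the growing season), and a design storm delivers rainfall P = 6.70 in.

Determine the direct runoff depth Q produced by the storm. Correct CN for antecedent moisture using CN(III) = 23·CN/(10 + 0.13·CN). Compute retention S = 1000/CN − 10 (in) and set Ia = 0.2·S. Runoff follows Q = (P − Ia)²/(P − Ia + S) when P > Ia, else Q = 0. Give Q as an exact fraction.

Wet (AMC III): CN(III) = 23·45/(10 + 0.13·45) = 1035/(317/20) = 20700/317 ≈ 65.300
Retention S: 1000/CN − 10 with CN=65.300 → S = 1100/207 ≈ 5.314 in
Initial abstraction Ia = S/5 = (1100/207)/5 = 220/207 ≈ 1.063 in
P − Ia = 6.700 − 1.063 = 11669/2070 ≈ 5.637 in (> 0, runoff occurs)
Q = (11669/2070)²/((11669/2070) + 1100/207) = (136165561/4284900)/(22669/2070) = 136165561/46924830 in ≈ 2.902 in

Q = 136165561/46924830 in ≈ 2.902 in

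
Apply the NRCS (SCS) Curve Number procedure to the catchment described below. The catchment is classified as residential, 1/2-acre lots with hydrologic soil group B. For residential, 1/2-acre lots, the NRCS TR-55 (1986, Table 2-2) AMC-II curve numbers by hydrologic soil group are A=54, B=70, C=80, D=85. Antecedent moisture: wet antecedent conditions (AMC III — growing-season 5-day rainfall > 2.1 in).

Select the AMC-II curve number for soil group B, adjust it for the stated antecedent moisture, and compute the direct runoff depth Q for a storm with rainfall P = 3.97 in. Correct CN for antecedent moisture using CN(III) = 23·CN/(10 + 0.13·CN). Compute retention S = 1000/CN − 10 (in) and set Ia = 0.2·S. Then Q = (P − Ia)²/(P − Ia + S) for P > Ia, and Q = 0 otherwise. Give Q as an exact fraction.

Q = 3354378889/1415463700 in ≈ 2.370 in

NRCS table: residential, 1/2-acre lots, soil group B → CN(II) = 70
Wet (AMC III): CN(III) = 23·70/(10 + 0.13·70) = 1610/(191/10) = 16100/191 ≈ 84.293
Max retention: S = 1000/(16100/191) − 10 = 300/161 in (≈ 1.863 in)
Initial abstraction Ia = S/5 = (300/161)/5 = 60/161 ≈ 0.373 in
P − Ia = 3.970 − 0.373 = 57917/16100 ≈ 3.597 in (> 0, runoff occurs)
Q: (57917/16100)² ÷ (87917/16100) = 3354378889/1415463700 in (≈ 2.370 in)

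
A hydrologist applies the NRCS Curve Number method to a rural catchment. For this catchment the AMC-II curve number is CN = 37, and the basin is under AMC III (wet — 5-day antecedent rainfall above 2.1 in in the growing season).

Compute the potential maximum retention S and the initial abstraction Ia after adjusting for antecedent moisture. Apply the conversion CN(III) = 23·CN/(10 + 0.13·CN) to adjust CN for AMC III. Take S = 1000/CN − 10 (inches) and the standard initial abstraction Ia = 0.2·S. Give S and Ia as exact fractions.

CN(III) from CN(II)=37: (23·37)/(10 + 0.13·37) = 85100/1481 ≈ 57.461
Retention S: 1000/CN − 10 with CN=57.461 → S = 6300/851 ≈ 7.403 in
Ia = 0.2S: 0.2·7.403 = 1.481 in (exactly 1260/851)

S = 6300/851 in ≈ 7.403 in; Ia = 1260/851 in ≈ 1.481 in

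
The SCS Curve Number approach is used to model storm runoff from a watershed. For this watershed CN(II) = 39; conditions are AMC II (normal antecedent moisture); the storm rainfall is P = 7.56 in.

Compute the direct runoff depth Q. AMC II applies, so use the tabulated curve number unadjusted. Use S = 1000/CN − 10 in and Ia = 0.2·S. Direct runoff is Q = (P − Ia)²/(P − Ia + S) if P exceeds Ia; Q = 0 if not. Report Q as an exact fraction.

Q = 18671041/19081725 in ≈ 0.978 in

CN(II) = 39; AMC II needs no correction.
Max retention: S = 1000/39 − 10 = 610/39 in (≈ 15.641 in)
Ia = 0.2S: 0.2·15.641 = 3.128 in (exactly 122/39)
Since P=7.560 > Ia=3.128: effective rainfall P−Ia = 4321/975 in
Q: (4321/975)² ÷ (19571/975) = 18671041/19081725 in (≈ 0.978 in)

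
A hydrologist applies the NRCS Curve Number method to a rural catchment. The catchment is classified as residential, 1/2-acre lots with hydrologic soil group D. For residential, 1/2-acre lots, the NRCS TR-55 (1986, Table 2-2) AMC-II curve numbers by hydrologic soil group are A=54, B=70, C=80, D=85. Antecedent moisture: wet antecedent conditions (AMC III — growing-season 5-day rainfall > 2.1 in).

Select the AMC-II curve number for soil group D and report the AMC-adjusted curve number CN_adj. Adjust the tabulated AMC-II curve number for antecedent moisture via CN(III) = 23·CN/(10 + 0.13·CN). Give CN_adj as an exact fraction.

NRCS table: residential, 1/2-acre lots, soil group D → CN(II) = 85
Wet (AMC III): CN(III) = 23·85/(10 + 0.13·85) = 1955/(421/20) = 39100/421 ≈ 92.874

CN_adj = 39100/421 ≈ 92.874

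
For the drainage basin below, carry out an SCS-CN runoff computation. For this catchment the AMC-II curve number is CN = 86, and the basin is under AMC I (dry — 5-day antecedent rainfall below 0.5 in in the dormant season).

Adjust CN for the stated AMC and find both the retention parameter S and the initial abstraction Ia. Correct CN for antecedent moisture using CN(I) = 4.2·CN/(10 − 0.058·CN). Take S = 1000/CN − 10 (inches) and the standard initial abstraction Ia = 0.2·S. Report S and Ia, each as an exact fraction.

CN(I) from CN(II)=86: (4.2·86)/(10 − 0.058·86) = 12900/179 ≈ 72.067
Retention S: 1000/CN − 10 with CN=72.067 → S = 500/129 ≈ 3.876 in
Initial abstraction Ia = S/5 = (500/129)/5 = 100/129 ≈ 0.775 in

S = 500/129 in ≈ 3.876 in; Ia = 100/129 in ≈ 0.775 in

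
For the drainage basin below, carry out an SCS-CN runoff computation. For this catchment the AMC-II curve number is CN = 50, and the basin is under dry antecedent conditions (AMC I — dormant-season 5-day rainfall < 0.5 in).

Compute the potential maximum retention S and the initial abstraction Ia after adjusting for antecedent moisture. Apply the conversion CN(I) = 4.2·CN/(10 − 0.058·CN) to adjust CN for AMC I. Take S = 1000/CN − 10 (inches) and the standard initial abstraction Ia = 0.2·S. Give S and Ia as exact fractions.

S = 500/21 in ≈ 23.810 in; Ia = 100/21 in ≈ 4.762 in

Adjust CN=50 to AMC I: 4.2·50/(10 − 0.058·50) → 210 ÷ (71/10) = 2100/71 ≈ 29.577
Max retention: S = 1000/(2100/71) − 10 = 500/21 in (≈ 23.810 in)
Ia = 0.2S: 0.2·23.810 = 4.762 in (exactly 100/21)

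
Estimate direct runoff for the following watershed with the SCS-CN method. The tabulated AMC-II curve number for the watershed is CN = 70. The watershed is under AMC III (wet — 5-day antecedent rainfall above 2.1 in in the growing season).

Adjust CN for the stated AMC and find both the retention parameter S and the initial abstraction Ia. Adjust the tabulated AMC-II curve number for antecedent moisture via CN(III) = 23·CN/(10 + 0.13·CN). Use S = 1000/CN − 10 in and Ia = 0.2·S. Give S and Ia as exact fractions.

S = 300/161 in ≈ 1.863 in; Ia = 60/161 in ≈ 0.373 in

CN(III) from CN(II)=70: (23·70)/(10 + 0.13·70) = 16100/191 ≈ 84.293
Max retention: S = 1000/(16100/191) − 10 = 300/161 in (≈ 1.863 in)
Initial abstraction Ia = S/5 = (300/161)/5 = 60/161 ≈ 0.373 in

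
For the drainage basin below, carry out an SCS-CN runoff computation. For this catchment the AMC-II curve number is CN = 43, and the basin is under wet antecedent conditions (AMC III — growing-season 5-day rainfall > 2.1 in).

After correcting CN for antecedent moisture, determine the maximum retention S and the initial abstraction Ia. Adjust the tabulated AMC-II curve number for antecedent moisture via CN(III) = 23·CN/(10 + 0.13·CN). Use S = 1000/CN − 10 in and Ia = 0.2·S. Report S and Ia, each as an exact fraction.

S = 5700/989 in ≈ 5.763 in; Ia = 1140/989 in ≈ 1.153 in

CN(III) from CN(II)=43: (23·43)/(10 + 0.13·43) = 98900/1559 ≈ 63.438
Retention S: 1000/CN − 10 with CN=63.438 → S = 5700/989 ≈ 5.763 in
Ia = 0.2·(5700/989) = 1140/989 in ≈ 1.153 in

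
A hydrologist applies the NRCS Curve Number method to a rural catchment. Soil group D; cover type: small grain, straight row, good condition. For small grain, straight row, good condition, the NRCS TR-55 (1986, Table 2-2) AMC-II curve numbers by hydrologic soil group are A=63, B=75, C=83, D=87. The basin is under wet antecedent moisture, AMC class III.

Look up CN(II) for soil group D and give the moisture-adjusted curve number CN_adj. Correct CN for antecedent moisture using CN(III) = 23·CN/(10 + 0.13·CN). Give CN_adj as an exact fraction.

NRCS table: small grain, straight row, good condition, soil group D → CN(II) = 87
Wet (AMC III): CN(III) = 23·87/(10 + 0.13·87) = 2001/(2131/100) = 200100/2131 ≈ 93.900

CN_adj = 200100/2131 ≈ 93.900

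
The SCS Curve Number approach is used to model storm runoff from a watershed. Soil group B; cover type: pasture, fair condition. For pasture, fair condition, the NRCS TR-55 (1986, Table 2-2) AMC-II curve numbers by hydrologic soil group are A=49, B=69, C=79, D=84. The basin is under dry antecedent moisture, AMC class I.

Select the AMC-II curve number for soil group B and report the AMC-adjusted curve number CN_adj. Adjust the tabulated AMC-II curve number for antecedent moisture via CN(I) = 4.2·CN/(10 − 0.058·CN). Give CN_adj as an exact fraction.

NRCS table: pasture, fair condition, soil group B → CN(II) = 69
Adjust CN=69 to AMC I: 4.2·69/(10 − 0.058·69) → (1449/5) ÷ (2999/500) = 144900/2999 ≈ 48.316

CN_adj = 144900/2999 ≈ 48.316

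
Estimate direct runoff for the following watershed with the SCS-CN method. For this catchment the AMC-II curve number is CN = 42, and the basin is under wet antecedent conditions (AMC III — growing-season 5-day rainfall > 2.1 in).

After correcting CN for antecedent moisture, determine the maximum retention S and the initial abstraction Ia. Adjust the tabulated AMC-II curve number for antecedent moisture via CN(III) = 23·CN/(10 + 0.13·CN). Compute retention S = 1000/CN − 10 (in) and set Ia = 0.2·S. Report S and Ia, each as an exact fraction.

S = 2900/483 in ≈ 6.004 in; Ia = 580/483 in ≈ 1.201 in

CN(III) from CN(II)=42: (23·42)/(10 + 0.13·42) = 48300/773 ≈ 62.484
Max retention: S = 1000/(48300/773) − 10 = 2900/483 in (≈ 6.004 in)
Initial abstraction Ia = S/5 = (2900/483)/5 = 580/483 ≈ 1.201 in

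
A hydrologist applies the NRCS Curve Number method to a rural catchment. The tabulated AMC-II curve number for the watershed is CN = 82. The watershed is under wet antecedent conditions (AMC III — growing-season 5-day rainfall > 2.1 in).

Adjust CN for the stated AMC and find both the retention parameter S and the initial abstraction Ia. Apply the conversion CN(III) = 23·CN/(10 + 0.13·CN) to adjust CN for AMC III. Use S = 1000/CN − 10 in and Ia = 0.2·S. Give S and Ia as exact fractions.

S = 900/943 in ≈ 0.954 in; Ia = 180/943 in ≈ 0.191 in

Wet (AMC III): CN(III) = 23·82/(10 + 0.13·82) = 1886/(1033/50) = 94300/1033 ≈ 91.288
Retention S: 1000/CN − 10 with CN=91.288 → S = 900/943 ≈ 0.954 in
Initial abstraction Ia = S/5 = (900/943)/5 = 180/943 ≈ 0.191 in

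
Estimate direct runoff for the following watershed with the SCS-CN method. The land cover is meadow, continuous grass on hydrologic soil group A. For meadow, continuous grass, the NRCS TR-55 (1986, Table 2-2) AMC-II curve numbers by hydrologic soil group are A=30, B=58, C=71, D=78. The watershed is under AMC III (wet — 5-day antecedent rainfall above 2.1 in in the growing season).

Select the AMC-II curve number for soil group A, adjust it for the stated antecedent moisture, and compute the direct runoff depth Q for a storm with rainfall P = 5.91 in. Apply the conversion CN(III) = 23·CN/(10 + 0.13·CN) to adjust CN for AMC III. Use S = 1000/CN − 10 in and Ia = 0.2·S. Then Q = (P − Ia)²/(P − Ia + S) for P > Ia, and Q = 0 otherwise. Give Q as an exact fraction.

NRCS table: meadow, continuous grass, soil group A → CN(II) = 30
Adjust CN=30 to AMC III: 23·30/(10 + 0.13·30) → 690 ÷ (139/10) = 6900/139 ≈ 49.640
S = 1000/(6900/139) − 10 = 700/69 in ≈ 10.145 in
Ia = 0.2S: 0.2·10.145 = 2.029 in (exactly 140/69)
P − Ia = 5.910 − 2.029 = 26779/6900 ≈ 3.881 in (> 0, runoff occurs)
Q: (26779/6900)² ÷ (96779/6900) = 717114841/667775100 in (≈ 1.074 in)

Q = 717114841/667775100 in ≈ 1.074 in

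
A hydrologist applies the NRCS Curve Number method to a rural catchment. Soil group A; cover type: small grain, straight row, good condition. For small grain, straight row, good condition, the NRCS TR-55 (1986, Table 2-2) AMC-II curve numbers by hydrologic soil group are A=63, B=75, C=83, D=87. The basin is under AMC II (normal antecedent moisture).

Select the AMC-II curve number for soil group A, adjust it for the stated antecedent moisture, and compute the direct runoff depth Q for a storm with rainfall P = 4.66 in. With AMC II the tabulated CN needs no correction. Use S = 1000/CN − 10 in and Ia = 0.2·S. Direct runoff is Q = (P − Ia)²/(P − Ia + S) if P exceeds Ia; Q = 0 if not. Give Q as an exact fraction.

Q = 120538441/92858850 in ≈ 1.298 in

NRCS table: small grain, straight row, good condition, soil group A → CN(II) = 63
CN(II) = 63; AMC II needs no correction.
S = 1000/63 − 10 = 370/63 in ≈ 5.873 in
Ia = 0.2S: 0.2·5.873 = 1.175 in (exactly 74/63)
P − Ia = 4.660 − 1.175 = 10979/3150 ≈ 3.485 in (> 0, runoff occurs)
Q = (10979/3150)²/((10979/3150) + 370/63) = (120538441/9922500)/(29479/3150) = 120538441/92858850 in ≈ 1.298 in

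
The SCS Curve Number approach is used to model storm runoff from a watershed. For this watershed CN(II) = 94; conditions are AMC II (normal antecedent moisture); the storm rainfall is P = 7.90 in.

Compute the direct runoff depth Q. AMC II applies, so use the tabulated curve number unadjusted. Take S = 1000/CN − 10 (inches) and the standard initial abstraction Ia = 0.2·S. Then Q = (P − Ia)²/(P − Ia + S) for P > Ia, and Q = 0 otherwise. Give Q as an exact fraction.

CN(II) = 94; AMC II needs no correction.
Max retention: S = 1000/94 − 10 = 30/47 in (≈ 0.638 in)
Initial abstraction Ia = S/5 = (30/47)/5 = 6/47 ≈ 0.128 in
P − Ia = 7.900 − 0.128 = 3653/470 ≈ 7.772 in (> 0, runoff occurs)
Q = (3653/470)²/((3653/470) + 30/47) = (13344409/220900)/(3953/470) = 13344409/1857910 in ≈ 7.182 in

Q = 13344409/1857910 in ≈ 7.182 in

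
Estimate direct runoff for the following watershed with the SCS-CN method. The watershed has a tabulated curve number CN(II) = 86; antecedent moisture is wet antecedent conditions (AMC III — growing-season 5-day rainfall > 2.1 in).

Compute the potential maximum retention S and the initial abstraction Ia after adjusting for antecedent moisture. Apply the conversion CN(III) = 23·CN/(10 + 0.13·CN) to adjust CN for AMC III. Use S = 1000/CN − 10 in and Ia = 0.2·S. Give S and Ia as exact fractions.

CN(III) from CN(II)=86: (23·86)/(10 + 0.13·86) = 98900/1059 ≈ 93.390
S = 1000/(98900/1059) − 10 = 700/989 in ≈ 0.708 in
Ia = 0.2·(700/989) = 140/989 in ≈ 0.142 in

S = 700/989 in ≈ 0.708 in; Ia = 140/989 in ≈ 0.142 in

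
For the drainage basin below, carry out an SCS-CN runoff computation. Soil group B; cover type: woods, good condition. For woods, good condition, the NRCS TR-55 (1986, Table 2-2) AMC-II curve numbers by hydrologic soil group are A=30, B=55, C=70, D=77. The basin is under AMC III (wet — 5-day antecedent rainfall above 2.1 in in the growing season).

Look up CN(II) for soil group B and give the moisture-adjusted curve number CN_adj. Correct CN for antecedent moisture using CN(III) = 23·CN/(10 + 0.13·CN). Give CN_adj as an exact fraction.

CN_adj = 25300/343 ≈ 73.761

NRCS table: woods, good condition, soil group B → CN(II) = 55
Adjust CN=55 to AMC III: 23·55/(10 + 0.13·55) → 1265 ÷ (343/20) = 25300/343 ≈ 73.761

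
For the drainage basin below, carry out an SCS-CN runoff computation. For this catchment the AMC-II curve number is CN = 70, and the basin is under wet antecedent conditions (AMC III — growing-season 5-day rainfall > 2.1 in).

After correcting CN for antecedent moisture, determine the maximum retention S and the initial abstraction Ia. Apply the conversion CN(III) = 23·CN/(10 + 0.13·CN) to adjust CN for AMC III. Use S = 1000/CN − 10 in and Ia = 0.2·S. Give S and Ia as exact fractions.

S = 300/161 in ≈ 1.863 in; Ia = 60/161 in ≈ 0.373 in

Adjust CN=70 to AMC III: 23·70/(10 + 0.13·70) → 1610 ÷ (191/10) = 16100/191 ≈ 84.293
S = 1000/(16100/191) − 10 = 300/161 in ≈ 1.863 in
Initial abstraction Ia = S/5 = (300/161)/5 = 60/161 ≈ 0.373 in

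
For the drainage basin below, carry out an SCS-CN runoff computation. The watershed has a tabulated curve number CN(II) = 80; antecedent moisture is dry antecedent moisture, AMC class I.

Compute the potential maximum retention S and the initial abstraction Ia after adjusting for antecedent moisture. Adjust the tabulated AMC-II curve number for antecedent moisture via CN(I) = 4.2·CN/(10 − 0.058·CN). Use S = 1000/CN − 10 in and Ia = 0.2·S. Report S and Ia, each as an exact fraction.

Adjust CN=80 to AMC I: 4.2·80/(10 − 0.058·80) → 336 ÷ (134/25) = 4200/67 ≈ 62.687
S = 1000/(4200/67) − 10 = 125/21 in ≈ 5.952 in
Initial abstraction Ia = S/5 = (125/21)/5 = 25/21 ≈ 1.190 in

S = 125/21 in ≈ 5.952 in; Ia = 25/21 in ≈ 1.190 in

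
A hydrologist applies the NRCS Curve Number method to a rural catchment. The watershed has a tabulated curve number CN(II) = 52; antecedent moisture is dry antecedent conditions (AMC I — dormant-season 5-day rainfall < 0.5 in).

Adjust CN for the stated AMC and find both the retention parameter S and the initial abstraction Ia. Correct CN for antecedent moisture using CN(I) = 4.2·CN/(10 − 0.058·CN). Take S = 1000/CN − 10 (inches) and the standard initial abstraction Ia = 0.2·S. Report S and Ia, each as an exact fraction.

Adjust CN=52 to AMC I: 4.2·52/(10 − 0.058·52) → (1092/5) ÷ (873/125) = 9100/291 ≈ 31.271
Retention S: 1000/CN − 10 with CN=31.271 → S = 2000/91 ≈ 21.978 in
Initial abstraction Ia = S/5 = (2000/91)/5 = 400/91 ≈ 4.396 in

S = 2000/91 in ≈ 21.978 in; Ia = 400/91 in ≈ 4.396 in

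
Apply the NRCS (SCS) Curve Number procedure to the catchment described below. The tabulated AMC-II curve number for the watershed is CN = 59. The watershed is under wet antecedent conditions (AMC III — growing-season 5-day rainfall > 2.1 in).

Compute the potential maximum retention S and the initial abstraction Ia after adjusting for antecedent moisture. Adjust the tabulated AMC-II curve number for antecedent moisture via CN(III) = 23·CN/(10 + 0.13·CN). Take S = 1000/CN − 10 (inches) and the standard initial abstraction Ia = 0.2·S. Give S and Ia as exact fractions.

S = 4100/1357 in ≈ 3.021 in; Ia = 820/1357 in ≈ 0.604 in

Adjust CN=59 to AMC III: 23·59/(10 + 0.13·59) → 1357 ÷ (1767/100) = 135700/1767 ≈ 76.797
Max retention: S = 1000/(135700/1767) − 10 = 4100/1357 in (≈ 3.021 in)
Ia = 0.2·(4100/1357) = 820/1357 in ≈ 0.604 in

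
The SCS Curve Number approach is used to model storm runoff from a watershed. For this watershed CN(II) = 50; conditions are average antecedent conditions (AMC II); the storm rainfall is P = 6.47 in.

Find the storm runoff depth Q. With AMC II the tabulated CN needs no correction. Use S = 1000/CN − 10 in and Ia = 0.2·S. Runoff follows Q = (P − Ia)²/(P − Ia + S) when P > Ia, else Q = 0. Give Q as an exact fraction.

Q = 199809/144700 in ≈ 1.381 in

AMC II — tabulated CN = 50 applies directly.
Max retention: S = 1000/50 − 10 = 10 in (≈ 10.000 in)
Ia = 0.2S: 0.2·10.000 = 2.000 in (exactly 2)
Since P=6.470 > Ia=2.000: effective rainfall P−Ia = 447/100 in
Q = (447/100)²/((447/100) + 10) = (199809/10000)/(1447/100) = 199809/144700 in ≈ 1.381 in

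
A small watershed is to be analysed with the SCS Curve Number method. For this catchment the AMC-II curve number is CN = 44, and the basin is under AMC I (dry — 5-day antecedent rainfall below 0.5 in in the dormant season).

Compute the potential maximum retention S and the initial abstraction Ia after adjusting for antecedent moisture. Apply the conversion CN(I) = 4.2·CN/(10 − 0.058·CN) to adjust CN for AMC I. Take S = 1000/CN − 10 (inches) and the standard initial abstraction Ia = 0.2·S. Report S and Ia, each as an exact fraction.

CN(I) from CN(II)=44: (4.2·44)/(10 − 0.058·44) = 3300/133 ≈ 24.812
Retention S: 1000/CN − 10 with CN=24.812 → S = 1000/33 ≈ 30.303 in
Ia = 0.2S: 0.2·30.303 = 6.061 in (exactly 200/33)

S = 1000/33 in ≈ 30.303 in; Ia = 200/33 in ≈ 6.061 in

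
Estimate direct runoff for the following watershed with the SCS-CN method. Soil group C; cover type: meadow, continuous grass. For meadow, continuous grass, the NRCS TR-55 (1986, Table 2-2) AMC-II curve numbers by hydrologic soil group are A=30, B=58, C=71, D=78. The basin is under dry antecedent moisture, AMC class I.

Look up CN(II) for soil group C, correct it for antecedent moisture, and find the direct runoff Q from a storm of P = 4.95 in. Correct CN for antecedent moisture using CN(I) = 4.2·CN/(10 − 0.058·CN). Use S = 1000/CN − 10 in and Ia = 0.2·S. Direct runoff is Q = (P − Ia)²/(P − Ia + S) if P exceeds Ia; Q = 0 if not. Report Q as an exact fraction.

Q = 8029772881/11319940380 in ≈ 0.709 in

NRCS table: meadow, continuous grass, soil group C → CN(II) = 71
Adjust CN=71 to AMC I: 4.2·71/(10 − 0.058·71) → (1491/5) ÷ (2941/500) = 149100/2941 ≈ 50.697
Max retention: S = 1000/(149100/2941) − 10 = 14500/1491 in (≈ 9.725 in)
Initial abstraction Ia = S/5 = (14500/1491)/5 = 2900/1491 ≈ 1.945 in
P − Ia = 4.950 − 1.945 = 89609/29820 ≈ 3.005 in (> 0, runoff occurs)
Runoff Q = (P−Ia)²/(P−Ia+S) = (3.005)²/(3.005+9.725) = 8029772881/11319940380 ≈ 0.709 in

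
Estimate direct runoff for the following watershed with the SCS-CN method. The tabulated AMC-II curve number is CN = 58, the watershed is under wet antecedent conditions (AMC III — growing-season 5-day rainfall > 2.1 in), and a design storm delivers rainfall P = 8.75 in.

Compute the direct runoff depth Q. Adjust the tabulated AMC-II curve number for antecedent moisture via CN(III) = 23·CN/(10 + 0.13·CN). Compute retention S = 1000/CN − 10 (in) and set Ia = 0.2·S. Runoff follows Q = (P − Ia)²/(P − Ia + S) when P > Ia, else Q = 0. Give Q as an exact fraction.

Wet (AMC III): CN(III) = 23·58/(10 + 0.13·58) = 1334/(877/50) = 66700/877 ≈ 76.055
Max retention: S = 1000/(66700/877) − 10 = 2100/667 in (≈ 3.148 in)
Initial abstraction Ia = S/5 = (2100/667)/5 = 420/667 ≈ 0.630 in
Excess rainfall: 8.750 − 0.630 = 8.120 in; P > Ia so Q > 0
Q: (21665/2668)² ÷ (30065/2668) = 13410635/2291812 in (≈ 5.852 in)

Q = 13410635/2291812 in ≈ 5.852 in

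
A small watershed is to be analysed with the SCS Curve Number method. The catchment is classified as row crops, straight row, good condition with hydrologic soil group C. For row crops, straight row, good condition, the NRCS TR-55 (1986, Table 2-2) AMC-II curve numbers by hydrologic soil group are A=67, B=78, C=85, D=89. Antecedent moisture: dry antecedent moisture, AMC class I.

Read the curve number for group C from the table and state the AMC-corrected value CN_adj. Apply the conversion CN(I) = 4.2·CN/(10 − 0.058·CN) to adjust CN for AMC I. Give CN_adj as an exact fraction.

CN_adj = 11900/169 ≈ 70.414

NRCS table: row crops, straight row, good condition, soil group C → CN(II) = 85
CN(I) from CN(II)=85: (4.2·85)/(10 − 0.058·85) = 11900/169 ≈ 70.414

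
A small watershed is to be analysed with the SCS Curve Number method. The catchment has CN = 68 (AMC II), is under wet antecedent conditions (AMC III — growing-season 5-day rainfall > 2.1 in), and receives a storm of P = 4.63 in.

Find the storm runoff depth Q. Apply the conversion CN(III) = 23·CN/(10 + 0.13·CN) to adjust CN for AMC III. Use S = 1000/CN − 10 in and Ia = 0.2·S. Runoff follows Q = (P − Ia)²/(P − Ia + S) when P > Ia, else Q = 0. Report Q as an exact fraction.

Wet (AMC III): CN(III) = 23·68/(10 + 0.13·68) = 1564/(471/25) = 39100/471 ≈ 83.015
Max retention: S = 1000/(39100/471) − 10 = 800/391 in (≈ 2.046 in)
Ia = 0.2S: 0.2·2.046 = 0.409 in (exactly 160/391)
Excess rainfall: 4.630 − 0.409 = 4.221 in; P > Ia so Q > 0
Runoff Q = (P−Ia)²/(P−Ia+S) = (4.221)²/(4.221+2.046) = 27235891089/9580790300 ≈ 2.843 in

Q = 27235891089/9580790300 in ≈ 2.843 in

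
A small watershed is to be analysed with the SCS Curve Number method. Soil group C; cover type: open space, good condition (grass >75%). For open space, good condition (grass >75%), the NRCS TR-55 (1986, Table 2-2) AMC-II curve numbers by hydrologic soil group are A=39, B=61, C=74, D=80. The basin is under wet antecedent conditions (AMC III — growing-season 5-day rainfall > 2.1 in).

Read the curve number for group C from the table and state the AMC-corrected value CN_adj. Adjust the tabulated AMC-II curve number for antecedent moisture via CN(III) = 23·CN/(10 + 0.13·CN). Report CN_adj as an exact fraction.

NRCS table: open space, good condition (grass >75%), soil group C → CN(II) = 74
Adjust CN=74 to AMC III: 23·74/(10 + 0.13·74) → 1702 ÷ (981/50) = 85100/981 ≈ 86.748

CN_adj = 85100/981 ≈ 86.748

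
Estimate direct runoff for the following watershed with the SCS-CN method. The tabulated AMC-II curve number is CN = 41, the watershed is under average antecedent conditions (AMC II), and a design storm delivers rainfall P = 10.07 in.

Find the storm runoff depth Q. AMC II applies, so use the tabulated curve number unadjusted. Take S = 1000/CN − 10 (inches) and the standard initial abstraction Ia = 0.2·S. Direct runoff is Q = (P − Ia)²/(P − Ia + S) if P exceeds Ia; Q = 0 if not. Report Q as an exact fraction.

Q = 869483169/362796700 in ≈ 2.397 in

AMC II — tabulated CN = 41 applies directly.
S = 1000/41 − 10 = 590/41 in ≈ 14.390 in
Ia = 0.2·(590/41) = 118/41 in ≈ 2.878 in
P − Ia = 10.070 − 2.878 = 29487/4100 ≈ 7.192 in (> 0, runoff occurs)
Q: (29487/4100)² ÷ (88487/4100) = 869483169/362796700 in (≈ 2.397 in)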